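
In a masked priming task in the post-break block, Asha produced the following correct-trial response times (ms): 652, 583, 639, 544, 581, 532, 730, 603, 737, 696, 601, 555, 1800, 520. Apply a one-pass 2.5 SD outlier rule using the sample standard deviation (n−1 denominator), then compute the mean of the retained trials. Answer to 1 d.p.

n = 14, ΣRT = 9773, M = 698.071
Σ(x−M)² = 1371302.93; s = √(1371302.93/13) = 324.784
Cutoffs: 698.071 ± 2.5·324.784 → [-113.9, 1510.0]
Outside: 1800 → excluded.
Retained (n=13): Σ = 7973, mean = 7973/13 = 613.308

613.3 ms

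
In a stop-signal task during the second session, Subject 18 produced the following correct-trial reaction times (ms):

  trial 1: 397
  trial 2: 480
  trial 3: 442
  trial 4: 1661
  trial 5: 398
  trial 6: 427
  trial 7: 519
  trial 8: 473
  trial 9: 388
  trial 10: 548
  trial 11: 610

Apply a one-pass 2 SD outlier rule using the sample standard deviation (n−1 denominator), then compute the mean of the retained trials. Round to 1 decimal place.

468.2 ms

n = 11, ΣRT = 6343, M = 576.636
Σ(x−M)² = 1341460.55; s = √(1341460.55/10) = 366.260
Cutoffs: 576.636 ± 2·366.260 → [-155.9, 1309.2]
Outside: 1661 → excluded.
Retained (n=10): Σ = 4682, mean = 4682/10 = 468.200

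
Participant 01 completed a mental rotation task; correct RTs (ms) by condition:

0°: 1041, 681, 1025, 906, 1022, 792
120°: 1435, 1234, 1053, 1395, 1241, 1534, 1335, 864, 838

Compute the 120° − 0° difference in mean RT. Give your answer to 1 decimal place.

303.2 ms

M(0°) = 5467/6 = 911.167
M(120°) = 10929/9 = 1214.333
Difference = 1214.333 − 911.167 = 303.167 ms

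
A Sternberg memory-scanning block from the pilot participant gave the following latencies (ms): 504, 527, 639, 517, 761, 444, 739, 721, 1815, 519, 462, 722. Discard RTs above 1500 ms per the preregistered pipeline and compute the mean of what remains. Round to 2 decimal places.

Excluded: 1815
Retained (n=11): Σ = 6555
Mean = 6555/11 = 595.9091

595.91 ms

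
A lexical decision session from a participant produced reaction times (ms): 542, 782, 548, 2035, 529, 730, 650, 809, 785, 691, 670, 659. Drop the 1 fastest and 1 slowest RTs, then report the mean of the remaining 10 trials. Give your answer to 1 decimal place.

686.6 ms

Sorted: 529, 542, 548, 650, 659, 670, 691, 730, 782, 785, 809, 2035
Drop lowest 1 (529) and highest 1 (2035)
Remaining (n=10): Σ = 6866, mean = 6866/10 = 686.600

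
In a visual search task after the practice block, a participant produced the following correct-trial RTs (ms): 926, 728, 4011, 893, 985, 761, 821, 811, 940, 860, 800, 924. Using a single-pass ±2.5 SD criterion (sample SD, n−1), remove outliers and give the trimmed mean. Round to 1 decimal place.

859.0 ms

n = 12, ΣRT = 13460, M = 1121.667
Σ(x−M)² = 9173480.67; s = √(9173480.67/11) = 913.210
Cutoffs: 1121.667 ± 2.5·913.210 → [-1161.4, 3404.7]
Outside: 4011 → excluded.
Retained (n=11): Σ = 9449, mean = 9449/11 = 859.000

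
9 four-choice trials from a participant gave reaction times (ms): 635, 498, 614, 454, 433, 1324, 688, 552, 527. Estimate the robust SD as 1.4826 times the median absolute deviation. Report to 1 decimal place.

123.1 ms

Sorted: 433, 454, 498, 527, 552, 614, 635, 688, 1324 → median = 552
|x − 552| sorted: 0, 25, 54, 62, 83, 98, 119, 136, 772 → MAD = 83
Robust SD ≈ 1.4826 × 83 = 123.056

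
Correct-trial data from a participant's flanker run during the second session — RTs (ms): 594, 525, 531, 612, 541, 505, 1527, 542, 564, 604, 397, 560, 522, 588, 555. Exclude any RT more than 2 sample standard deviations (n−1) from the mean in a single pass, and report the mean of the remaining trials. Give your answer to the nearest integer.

n = 15, ΣRT = 9167, M = 611.133
Σ(x−M)² = 936279.73; s = √(936279.73/14) = 258.606
Cutoffs: 611.133 ± 2·258.606 → [93.9, 1128.3]
Outside: 1527 → excluded.
Retained (n=14): Σ = 7640, mean = 7640/14 = 545.714

546 ms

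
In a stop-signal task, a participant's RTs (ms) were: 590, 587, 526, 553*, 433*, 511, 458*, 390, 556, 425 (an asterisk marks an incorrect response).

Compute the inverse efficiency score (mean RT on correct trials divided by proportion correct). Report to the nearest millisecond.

Correct trials (n=7): 590, 587, 526, 511, 390, 556, 425
Mean correct RT = 3585/7 = 512.1429 ms
Proportion correct = 7/10
IES = 512.1429 / (7/10) = 731.633 ms

732 ms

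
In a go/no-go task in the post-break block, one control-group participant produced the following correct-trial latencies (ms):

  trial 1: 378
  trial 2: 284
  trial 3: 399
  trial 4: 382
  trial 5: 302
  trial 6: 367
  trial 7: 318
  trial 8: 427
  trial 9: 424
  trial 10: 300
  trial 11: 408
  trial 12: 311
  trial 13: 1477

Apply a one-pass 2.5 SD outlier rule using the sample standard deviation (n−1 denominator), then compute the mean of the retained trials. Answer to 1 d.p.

358.3 ms

n = 13, ΣRT = 5777, M = 444.385
Σ(x−M)² = 1185291.08; s = √(1185291.08/12) = 314.284
Cutoffs: 444.385 ± 2.5·314.284 → [-341.3, 1230.1]
Outside: 1477 → excluded.
Retained (n=12): Σ = 4300, mean = 4300/12 = 358.333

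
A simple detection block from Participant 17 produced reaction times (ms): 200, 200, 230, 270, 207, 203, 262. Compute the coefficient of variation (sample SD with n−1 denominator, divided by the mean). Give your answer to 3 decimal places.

0.135

n = 7, Σ = 1572, M = 224.5714
Σ(x−M)² = 5475.714; s = √(5475.714/6) = 30.2096
CV = 30.2096 / 224.5714 = 0.13452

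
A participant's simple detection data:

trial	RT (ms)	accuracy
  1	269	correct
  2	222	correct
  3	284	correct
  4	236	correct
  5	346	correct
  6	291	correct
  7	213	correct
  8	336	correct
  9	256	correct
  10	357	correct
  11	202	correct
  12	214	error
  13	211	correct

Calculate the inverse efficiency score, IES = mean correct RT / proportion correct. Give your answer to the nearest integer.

Correct trials (n=12): 269, 222, 284, 236, 346, 291, 213, 336, 256, 357, 202, 211
Mean correct RT = 3223/12 = 268.5833 ms
Proportion correct = 12/13
IES = 268.5833 / (12/13) = 290.965 ms

291 ms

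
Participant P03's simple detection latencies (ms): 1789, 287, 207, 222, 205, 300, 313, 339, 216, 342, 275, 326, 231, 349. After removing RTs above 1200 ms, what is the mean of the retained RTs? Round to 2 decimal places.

277.85 ms

Excluded: 1789
Retained (n=13): Σ = 3612
Mean = 3612/13 = 277.8462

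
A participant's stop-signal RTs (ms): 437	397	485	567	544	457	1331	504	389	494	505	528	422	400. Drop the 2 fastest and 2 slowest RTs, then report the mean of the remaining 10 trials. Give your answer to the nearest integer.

478 ms

Sorted: 389, 397, 400, 422, 437, 457, 485, 494, 504, 505, 528, 544, 567, 1331
Drop lowest 2 (389, 397) and highest 2 (567, 1331)
Remaining (n=10): Σ = 4776, mean = 4776/10 = 477.600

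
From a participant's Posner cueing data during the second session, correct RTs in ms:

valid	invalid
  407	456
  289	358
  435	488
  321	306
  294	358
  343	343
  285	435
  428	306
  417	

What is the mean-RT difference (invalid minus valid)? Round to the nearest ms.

24 ms

M(valid) = 3219/9 = 357.667
M(invalid) = 3050/8 = 381.250
Difference = 381.250 − 357.667 = 23.583 ms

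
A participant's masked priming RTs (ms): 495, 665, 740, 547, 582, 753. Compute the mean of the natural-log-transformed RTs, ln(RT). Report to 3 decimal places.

6.434

ln(RT): 6.2046, 6.4998, 6.6067, 6.3044, 6.3665, 6.6241
Σ ln(RT) = 38.6060
Mean = 38.6060/6 = 6.43433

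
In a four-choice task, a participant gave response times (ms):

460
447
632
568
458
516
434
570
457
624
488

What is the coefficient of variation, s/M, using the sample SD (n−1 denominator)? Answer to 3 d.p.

0.142

n = 11, Σ = 5654, M = 514.0000
Σ(x−M)² = 52946.000; s = √(52946.000/10) = 72.7640
CV = 72.7640 / 514.0000 = 0.14156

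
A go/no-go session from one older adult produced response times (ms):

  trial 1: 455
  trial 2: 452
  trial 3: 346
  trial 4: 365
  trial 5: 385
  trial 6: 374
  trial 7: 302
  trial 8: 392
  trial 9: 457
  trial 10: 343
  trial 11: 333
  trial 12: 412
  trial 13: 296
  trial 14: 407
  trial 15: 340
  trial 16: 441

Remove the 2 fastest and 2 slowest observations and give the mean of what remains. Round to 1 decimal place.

382.5 ms

Sorted: 296, 302, 333, 340, 343, 346, 365, 374, 385, 392, 407, 412, 441, 452, 455, 457
Drop lowest 2 (296, 302) and highest 2 (455, 457)
Remaining (n=12): Σ = 4590, mean = 4590/12 = 382.500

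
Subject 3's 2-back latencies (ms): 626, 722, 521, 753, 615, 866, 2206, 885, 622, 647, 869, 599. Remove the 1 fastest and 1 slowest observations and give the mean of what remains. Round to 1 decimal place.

720.4 ms

Sorted: 521, 599, 615, 622, 626, 647, 722, 753, 866, 869, 885, 2206
Drop lowest 1 (521) and highest 1 (2206)
Remaining (n=10): Σ = 7204, mean = 7204/10 = 720.400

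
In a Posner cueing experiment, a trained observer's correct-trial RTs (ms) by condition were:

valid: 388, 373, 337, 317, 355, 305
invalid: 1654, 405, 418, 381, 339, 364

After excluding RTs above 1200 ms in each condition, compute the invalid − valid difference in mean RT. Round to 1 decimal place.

35.6 ms

invalid: exclude 1654
M(valid) = 2075/6 = 345.833
M(invalid) = 1907/5 = 381.400
Difference = 381.400 − 345.833 = 35.567 ms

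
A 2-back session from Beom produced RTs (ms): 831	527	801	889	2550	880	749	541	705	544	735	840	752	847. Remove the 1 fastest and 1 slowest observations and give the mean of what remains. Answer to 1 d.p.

Sorted: 527, 541, 544, 705, 735, 749, 752, 801, 831, 840, 847, 880, 889, 2550
Drop lowest 1 (527) and highest 1 (2550)
Remaining (n=12): Σ = 9114, mean = 9114/12 = 759.500

759.5 ms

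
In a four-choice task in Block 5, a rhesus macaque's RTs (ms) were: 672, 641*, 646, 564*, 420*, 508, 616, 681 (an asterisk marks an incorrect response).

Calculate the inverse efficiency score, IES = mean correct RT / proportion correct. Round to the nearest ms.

999 ms

Correct trials (n=5): 672, 646, 508, 616, 681
Mean correct RT = 3123/5 = 624.6000 ms
Proportion correct = 5/8
IES = 624.6000 / (5/8) = 999.360 ms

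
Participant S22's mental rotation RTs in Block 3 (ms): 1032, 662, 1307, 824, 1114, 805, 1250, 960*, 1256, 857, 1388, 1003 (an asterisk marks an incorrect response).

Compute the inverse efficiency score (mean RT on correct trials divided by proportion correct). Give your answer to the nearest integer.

Correct trials (n=11): 1032, 662, 1307, 824, 1114, 805, 1250, 1256, 857, 1388, 1003
Mean correct RT = 11498/11 = 1045.2727 ms
Proportion correct = 11/12
IES = 1045.2727 / (11/12) = 1140.298 ms

1140 ms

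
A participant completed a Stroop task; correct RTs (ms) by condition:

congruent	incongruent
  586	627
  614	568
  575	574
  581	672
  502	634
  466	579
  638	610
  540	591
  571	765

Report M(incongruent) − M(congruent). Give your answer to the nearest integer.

M(congruent) = 5073/9 = 563.667
M(incongruent) = 5620/9 = 624.444
Difference = 624.444 − 563.667 = 60.778 ms

61 ms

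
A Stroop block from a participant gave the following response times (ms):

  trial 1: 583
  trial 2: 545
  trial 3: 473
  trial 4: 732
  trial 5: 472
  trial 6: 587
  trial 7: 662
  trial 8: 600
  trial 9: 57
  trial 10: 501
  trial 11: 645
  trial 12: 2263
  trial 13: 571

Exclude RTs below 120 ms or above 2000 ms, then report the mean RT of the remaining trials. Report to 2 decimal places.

579.18 ms

Excluded: 57, 2263
Retained (n=11): Σ = 6371
Mean = 6371/11 = 579.1818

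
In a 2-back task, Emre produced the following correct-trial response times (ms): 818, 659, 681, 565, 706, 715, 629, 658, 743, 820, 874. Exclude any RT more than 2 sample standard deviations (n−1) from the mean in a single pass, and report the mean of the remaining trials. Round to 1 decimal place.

n = 11, ΣRT = 7868, M = 715.273
Σ(x−M)² = 85216.18; s = √(85216.18/10) = 92.313
Cutoffs: 715.273 ± 2·92.313 → [530.6, 899.9]
No RTs fall outside the cutoffs; all 11 retained. Mean = 7868/11 = 715.273

715.3 ms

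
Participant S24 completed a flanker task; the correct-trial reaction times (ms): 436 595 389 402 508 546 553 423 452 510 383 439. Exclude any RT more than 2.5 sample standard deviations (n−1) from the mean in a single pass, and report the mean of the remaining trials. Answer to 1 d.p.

469.7 ms

n = 12, ΣRT = 5636, M = 469.667
Σ(x−M)² = 54736.67; s = √(54736.67/11) = 70.541
Cutoffs: 469.667 ± 2.5·70.541 → [293.3, 646.0]
No RTs fall outside the cutoffs; all 12 retained. Mean = 5636/12 = 469.667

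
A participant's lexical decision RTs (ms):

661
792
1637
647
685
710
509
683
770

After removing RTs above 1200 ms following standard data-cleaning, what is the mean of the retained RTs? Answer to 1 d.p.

682.1 ms

Excluded: 1637
Retained (n=8): Σ = 5457
Mean = 5457/8 = 682.1250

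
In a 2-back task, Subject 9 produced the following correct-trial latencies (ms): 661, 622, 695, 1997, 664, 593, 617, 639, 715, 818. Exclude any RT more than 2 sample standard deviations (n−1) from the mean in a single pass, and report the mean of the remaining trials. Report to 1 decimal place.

669.3 ms

n = 10, ΣRT = 8021, M = 802.100
Σ(x−M)² = 1623098.90; s = √(1623098.90/9) = 424.670
Cutoffs: 802.100 ± 2·424.670 → [-47.2, 1651.4]
Outside: 1997 → excluded.
Retained (n=9): Σ = 6024, mean = 6024/9 = 669.333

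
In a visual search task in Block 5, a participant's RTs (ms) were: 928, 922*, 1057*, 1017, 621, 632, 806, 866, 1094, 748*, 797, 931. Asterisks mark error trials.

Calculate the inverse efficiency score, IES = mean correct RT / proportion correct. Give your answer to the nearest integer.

1140 ms

Correct trials (n=9): 928, 1017, 621, 632, 806, 866, 1094, 797, 931
Mean correct RT = 7692/9 = 854.6667 ms
Proportion correct = 9/12
IES = 854.6667 / (9/12) = 1139.556 ms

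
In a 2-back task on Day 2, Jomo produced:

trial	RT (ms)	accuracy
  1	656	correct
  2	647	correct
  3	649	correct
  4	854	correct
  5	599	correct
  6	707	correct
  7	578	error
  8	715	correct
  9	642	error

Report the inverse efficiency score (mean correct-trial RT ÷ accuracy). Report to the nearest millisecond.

887 ms

Correct trials (n=7): 656, 647, 649, 854, 599, 707, 715
Mean correct RT = 4827/7 = 689.5714 ms
Proportion correct = 7/9
IES = 689.5714 / (7/9) = 886.592 ms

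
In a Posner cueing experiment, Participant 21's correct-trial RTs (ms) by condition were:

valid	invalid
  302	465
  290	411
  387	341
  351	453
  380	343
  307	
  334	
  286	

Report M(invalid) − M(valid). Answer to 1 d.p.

73.0 ms

M(valid) = 2637/8 = 329.625
M(invalid) = 2013/5 = 402.600
Difference = 402.600 − 329.625 = 72.975 ms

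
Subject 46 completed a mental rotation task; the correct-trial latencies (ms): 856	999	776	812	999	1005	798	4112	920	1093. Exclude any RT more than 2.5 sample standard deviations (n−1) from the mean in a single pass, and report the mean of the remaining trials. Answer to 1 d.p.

n = 10, ΣRT = 12370, M = 1237.000
Σ(x−M)² = 9284990.00; s = √(9284990.00/9) = 1015.709
Cutoffs: 1237.000 ± 2.5·1015.709 → [-1302.3, 3776.3]
Outside: 4112 → excluded.
Retained (n=9): Σ = 8258, mean = 8258/9 = 917.556

917.6 ms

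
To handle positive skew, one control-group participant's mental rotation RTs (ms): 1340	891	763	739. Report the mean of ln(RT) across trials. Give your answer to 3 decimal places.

6.809

ln(RT): 7.2004, 6.7923, 6.6373, 6.6053
Σ ln(RT) = 27.2353
Mean = 27.2353/4 = 6.80883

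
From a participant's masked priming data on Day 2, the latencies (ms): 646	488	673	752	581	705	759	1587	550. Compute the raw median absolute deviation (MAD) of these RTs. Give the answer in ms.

86 ms

Sorted: 488, 550, 581, 646, 673, 705, 752, 759, 1587 → median = 673
|x − 673|: 27, 185, 0, 79, 92, 32, 86, 914, 123
Sorted deviations: 0, 27, 32, 79, 86, 92, 123, 185, 914 → MAD = 86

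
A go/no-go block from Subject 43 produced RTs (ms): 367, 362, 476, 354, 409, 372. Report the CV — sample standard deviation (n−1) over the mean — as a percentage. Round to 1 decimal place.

11.9%

n = 6, Σ = 2340, M = 390.0000
Σ(x−M)² = 10690.000; s = √(10690.000/5) = 46.2385
CV = 46.2385 / 390.0000 = 0.11856 = 11.856%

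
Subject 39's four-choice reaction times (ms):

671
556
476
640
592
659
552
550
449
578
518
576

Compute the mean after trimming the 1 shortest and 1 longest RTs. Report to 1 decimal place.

569.7 ms

Sorted: 449, 476, 518, 550, 552, 556, 576, 578, 592, 640, 659, 671
Drop lowest 1 (449) and highest 1 (671)
Remaining (n=10): Σ = 5697, mean = 5697/10 = 569.700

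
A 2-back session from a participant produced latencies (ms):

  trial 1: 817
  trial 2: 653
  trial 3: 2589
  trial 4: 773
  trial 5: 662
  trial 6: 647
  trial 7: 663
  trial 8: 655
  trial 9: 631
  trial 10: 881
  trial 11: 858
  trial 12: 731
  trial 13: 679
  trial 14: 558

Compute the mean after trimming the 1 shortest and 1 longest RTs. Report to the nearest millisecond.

Sorted: 558, 631, 647, 653, 655, 662, 663, 679, 731, 773, 817, 858, 881, 2589
Drop lowest 1 (558) and highest 1 (2589)
Remaining (n=12): Σ = 8650, mean = 8650/12 = 720.833

721 ms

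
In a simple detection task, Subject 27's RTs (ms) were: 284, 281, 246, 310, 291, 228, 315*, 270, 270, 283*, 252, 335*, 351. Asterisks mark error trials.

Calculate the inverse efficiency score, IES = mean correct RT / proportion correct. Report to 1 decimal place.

Correct trials (n=10): 284, 281, 246, 310, 291, 228, 270, 270, 252, 351
Mean correct RT = 2783/10 = 278.3000 ms
Proportion correct = 10/13
IES = 278.3000 / (10/13) = 361.790 ms

361.8 ms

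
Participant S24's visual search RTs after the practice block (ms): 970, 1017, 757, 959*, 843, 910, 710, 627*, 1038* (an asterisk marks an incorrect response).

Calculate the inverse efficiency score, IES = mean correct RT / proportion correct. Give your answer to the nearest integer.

1302 ms

Correct trials (n=6): 970, 1017, 757, 843, 910, 710
Mean correct RT = 5207/6 = 867.8333 ms
Proportion correct = 6/9
IES = 867.8333 / (6/9) = 1301.750 ms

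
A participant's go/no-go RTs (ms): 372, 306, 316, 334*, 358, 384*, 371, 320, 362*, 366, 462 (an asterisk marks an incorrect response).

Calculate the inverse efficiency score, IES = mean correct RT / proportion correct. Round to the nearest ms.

493 ms

Correct trials (n=8): 372, 306, 316, 358, 371, 320, 366, 462
Mean correct RT = 2871/8 = 358.8750 ms
Proportion correct = 8/11
IES = 358.8750 / (8/11) = 493.453 ms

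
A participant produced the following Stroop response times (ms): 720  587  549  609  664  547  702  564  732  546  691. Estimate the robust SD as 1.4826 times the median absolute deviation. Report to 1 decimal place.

91.9 ms

Sorted: 546, 547, 549, 564, 587, 609, 664, 691, 702, 720, 732 → median = 609
|x − 609| sorted: 0, 22, 45, 55, 60, 62, 63, 82, 93, 111, 123 → MAD = 62
Robust SD ≈ 1.4826 × 62 = 91.921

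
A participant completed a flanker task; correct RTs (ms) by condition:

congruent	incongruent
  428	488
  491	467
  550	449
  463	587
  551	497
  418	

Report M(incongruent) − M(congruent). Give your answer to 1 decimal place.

M(congruent) = 2901/6 = 483.500
M(incongruent) = 2488/5 = 497.600
Difference = 497.600 − 483.500 = 14.100 ms

14.1 ms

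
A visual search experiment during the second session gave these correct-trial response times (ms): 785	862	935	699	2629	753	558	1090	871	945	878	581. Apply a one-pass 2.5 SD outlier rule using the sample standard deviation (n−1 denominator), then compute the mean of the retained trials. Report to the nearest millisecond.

814 ms

n = 12, ΣRT = 11586, M = 965.500
Σ(x−M)² = 3274037.00; s = √(3274037.00/11) = 545.564
Cutoffs: 965.500 ± 2.5·545.564 → [-398.4, 2329.4]
Outside: 2629 → excluded.
Retained (n=11): Σ = 8957, mean = 8957/11 = 814.273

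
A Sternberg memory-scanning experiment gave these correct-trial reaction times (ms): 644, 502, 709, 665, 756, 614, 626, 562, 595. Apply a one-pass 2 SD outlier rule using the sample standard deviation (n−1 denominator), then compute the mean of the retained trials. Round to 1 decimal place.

n = 9, ΣRT = 5673, M = 630.333
Σ(x−M)² = 46042.00; s = √(46042.00/8) = 75.863
Cutoffs: 630.333 ± 2·75.863 → [478.6, 782.1]
No RTs fall outside the cutoffs; all 9 retained. Mean = 5673/9 = 630.333

630.3 ms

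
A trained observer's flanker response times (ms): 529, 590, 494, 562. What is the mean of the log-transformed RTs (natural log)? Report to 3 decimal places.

6.296

ln(RT): 6.2710, 6.3801, 6.2025, 6.3315
Σ ln(RT) = 25.1851
Mean = 25.1851/4 = 6.29629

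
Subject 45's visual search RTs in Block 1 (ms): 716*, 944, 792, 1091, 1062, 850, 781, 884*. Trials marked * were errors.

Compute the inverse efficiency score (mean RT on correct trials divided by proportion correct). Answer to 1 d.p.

Correct trials (n=6): 944, 792, 1091, 1062, 850, 781
Mean correct RT = 5520/6 = 920.0000 ms
Proportion correct = 6/8
IES = 920.0000 / (6/8) = 1226.667 ms

1226.7 ms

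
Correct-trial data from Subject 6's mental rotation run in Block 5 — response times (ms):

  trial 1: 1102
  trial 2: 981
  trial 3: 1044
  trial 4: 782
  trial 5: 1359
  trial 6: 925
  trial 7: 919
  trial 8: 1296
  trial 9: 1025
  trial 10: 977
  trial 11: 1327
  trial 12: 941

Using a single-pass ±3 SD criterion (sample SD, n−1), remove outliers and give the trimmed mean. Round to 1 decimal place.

1056.5 ms

n = 12, ΣRT = 12678, M = 1056.500
Σ(x−M)² = 362165.00; s = √(362165.00/11) = 181.450
Cutoffs: 1056.500 ± 3·181.450 → [512.2, 1600.8]
No RTs fall outside the cutoffs; all 12 retained. Mean = 12678/12 = 1056.500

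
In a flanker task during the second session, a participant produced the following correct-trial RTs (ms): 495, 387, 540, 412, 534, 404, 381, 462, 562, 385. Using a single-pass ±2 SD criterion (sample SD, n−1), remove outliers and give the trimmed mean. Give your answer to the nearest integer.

n = 10, ΣRT = 4562, M = 456.200
Σ(x−M)² = 45999.60; s = √(45999.60/9) = 71.492
Cutoffs: 456.200 ± 2·71.492 → [313.2, 599.2]
No RTs fall outside the cutoffs; all 10 retained. Mean = 4562/10 = 456.200

456 ms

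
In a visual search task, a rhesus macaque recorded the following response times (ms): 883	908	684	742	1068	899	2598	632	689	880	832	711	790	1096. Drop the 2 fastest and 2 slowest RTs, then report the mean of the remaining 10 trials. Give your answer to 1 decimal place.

840.2 ms

Sorted: 632, 684, 689, 711, 742, 790, 832, 880, 883, 899, 908, 1068, 1096, 2598
Drop lowest 2 (632, 684) and highest 2 (1096, 2598)
Remaining (n=10): Σ = 8402, mean = 8402/10 = 840.200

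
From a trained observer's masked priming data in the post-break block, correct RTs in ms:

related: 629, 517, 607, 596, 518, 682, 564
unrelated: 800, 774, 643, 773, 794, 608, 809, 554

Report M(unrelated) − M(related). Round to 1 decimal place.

131.8 ms

M(related) = 4113/7 = 587.571
M(unrelated) = 5755/8 = 719.375
Difference = 719.375 − 587.571 = 131.804 ms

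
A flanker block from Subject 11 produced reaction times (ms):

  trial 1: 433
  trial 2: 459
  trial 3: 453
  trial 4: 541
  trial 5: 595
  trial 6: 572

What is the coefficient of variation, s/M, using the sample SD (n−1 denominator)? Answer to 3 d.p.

n = 6, Σ = 3053, M = 508.8333
Σ(x−M)² = 23800.833; s = √(23800.833/5) = 68.9940
CV = 68.9940 / 508.8333 = 0.13559

0.136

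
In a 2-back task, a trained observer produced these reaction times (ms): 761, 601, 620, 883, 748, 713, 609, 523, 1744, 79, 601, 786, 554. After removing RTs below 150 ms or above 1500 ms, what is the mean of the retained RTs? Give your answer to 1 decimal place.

Excluded: 79, 1744
Retained (n=11): Σ = 7399
Mean = 7399/11 = 672.6364

672.6 ms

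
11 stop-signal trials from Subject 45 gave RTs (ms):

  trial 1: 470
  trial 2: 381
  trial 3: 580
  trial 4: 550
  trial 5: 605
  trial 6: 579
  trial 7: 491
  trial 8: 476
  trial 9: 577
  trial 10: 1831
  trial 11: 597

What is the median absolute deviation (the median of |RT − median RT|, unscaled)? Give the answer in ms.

28 ms

Sorted: 381, 470, 476, 491, 550, 577, 579, 580, 597, 605, 1831 → median = 577
|x − 577|: 107, 196, 3, 27, 28, 2, 86, 101, 0, 1254, 20
Sorted deviations: 0, 2, 3, 20, 27, 28, 86, 101, 107, 196, 1254 → MAD = 28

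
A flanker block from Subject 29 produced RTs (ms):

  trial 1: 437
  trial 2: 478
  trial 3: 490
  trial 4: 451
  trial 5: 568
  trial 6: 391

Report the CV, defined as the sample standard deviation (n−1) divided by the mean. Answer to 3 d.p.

n = 6, Σ = 2815, M = 469.1667
Σ(x−M)² = 17754.833; s = √(17754.833/5) = 59.5900
CV = 59.5900 / 469.1667 = 0.12701

0.127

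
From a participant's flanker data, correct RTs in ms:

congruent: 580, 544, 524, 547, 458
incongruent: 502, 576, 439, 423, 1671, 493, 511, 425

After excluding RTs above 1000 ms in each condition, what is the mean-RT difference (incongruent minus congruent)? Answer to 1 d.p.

-49.3 ms

incongruent: exclude 1671
M(congruent) = 2653/5 = 530.600
M(incongruent) = 3369/7 = 481.286
Difference = 481.286 − 530.600 = -49.314 ms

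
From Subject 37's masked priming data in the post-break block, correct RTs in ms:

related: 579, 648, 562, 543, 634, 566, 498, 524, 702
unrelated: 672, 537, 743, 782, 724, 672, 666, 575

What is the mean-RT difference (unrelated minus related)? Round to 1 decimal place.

M(related) = 5256/9 = 584.000
M(unrelated) = 5371/8 = 671.375
Difference = 671.375 − 584.000 = 87.375 ms

87.4 ms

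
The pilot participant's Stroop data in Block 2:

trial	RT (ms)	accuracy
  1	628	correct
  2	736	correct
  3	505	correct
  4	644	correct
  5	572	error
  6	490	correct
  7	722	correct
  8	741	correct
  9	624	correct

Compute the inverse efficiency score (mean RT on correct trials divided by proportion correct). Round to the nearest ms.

Correct trials (n=8): 628, 736, 505, 644, 490, 722, 741, 624
Mean correct RT = 5090/8 = 636.2500 ms
Proportion correct = 8/9
IES = 636.2500 / (8/9) = 715.781 ms

716 ms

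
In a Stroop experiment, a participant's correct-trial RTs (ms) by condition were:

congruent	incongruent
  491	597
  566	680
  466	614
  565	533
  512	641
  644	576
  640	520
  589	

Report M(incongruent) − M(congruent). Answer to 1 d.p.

35.3 ms

M(congruent) = 4473/8 = 559.125
M(incongruent) = 4161/7 = 594.429
Difference = 594.429 − 559.125 = 35.304 ms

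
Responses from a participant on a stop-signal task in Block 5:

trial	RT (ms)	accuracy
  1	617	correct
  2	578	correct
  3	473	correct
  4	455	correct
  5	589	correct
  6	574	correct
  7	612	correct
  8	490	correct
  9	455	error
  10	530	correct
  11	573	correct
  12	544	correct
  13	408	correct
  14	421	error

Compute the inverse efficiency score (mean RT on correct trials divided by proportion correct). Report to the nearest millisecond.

Correct trials (n=12): 617, 578, 473, 455, 589, 574, 612, 490, 530, 573, 544, 408
Mean correct RT = 6443/12 = 536.9167 ms
Proportion correct = 12/14
IES = 536.9167 / (12/14) = 626.403 ms

626 ms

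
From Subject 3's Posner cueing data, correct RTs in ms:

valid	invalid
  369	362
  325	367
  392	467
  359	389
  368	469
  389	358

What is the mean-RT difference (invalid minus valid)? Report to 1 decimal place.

M(valid) = 2202/6 = 367.000
M(invalid) = 2412/6 = 402.000
Difference = 402.000 − 367.000 = 35.000 ms

35.0 ms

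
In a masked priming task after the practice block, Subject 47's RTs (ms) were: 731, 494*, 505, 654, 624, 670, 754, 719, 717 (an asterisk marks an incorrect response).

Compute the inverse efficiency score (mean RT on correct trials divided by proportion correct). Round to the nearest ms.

756 ms

Correct trials (n=8): 731, 505, 654, 624, 670, 754, 719, 717
Mean correct RT = 5374/8 = 671.7500 ms
Proportion correct = 8/9
IES = 671.7500 / (8/9) = 755.719 ms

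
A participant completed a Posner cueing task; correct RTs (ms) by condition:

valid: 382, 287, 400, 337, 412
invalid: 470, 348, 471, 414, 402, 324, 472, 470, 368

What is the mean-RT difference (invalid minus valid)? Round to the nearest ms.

M(valid) = 1818/5 = 363.600
M(invalid) = 3739/9 = 415.444
Difference = 415.444 − 363.600 = 51.844 ms

52 ms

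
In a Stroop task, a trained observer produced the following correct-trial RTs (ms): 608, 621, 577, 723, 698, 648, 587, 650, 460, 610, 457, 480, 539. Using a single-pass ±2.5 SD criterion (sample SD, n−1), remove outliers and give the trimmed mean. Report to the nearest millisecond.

n = 13, ΣRT = 7658, M = 589.077
Σ(x−M)² = 87458.92; s = √(87458.92/12) = 85.371
Cutoffs: 589.077 ± 2.5·85.371 → [375.6, 802.5]
No RTs fall outside the cutoffs; all 13 retained. Mean = 7658/13 = 589.077

589 ms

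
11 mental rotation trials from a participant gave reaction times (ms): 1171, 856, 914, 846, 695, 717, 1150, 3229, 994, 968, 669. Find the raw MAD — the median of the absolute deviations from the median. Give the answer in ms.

197 ms

Sorted: 669, 695, 717, 846, 856, 914, 968, 994, 1150, 1171, 3229 → median = 914
|x − 914|: 257, 58, 0, 68, 219, 197, 236, 2315, 80, 54, 245
Sorted deviations: 0, 54, 58, 68, 80, 197, 219, 236, 245, 257, 2315 → MAD = 197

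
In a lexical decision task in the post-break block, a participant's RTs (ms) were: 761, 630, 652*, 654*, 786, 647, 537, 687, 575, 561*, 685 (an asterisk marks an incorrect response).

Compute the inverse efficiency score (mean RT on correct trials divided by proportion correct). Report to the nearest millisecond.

Correct trials (n=8): 761, 630, 786, 647, 537, 687, 575, 685
Mean correct RT = 5308/8 = 663.5000 ms
Proportion correct = 8/11
IES = 663.5000 / (8/11) = 912.312 ms

912 ms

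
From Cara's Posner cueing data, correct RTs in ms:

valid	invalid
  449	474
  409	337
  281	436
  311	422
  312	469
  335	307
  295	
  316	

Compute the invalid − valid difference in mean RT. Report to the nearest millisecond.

M(valid) = 2708/8 = 338.500
M(invalid) = 2445/6 = 407.500
Difference = 407.500 − 338.500 = 69.000 ms

69 ms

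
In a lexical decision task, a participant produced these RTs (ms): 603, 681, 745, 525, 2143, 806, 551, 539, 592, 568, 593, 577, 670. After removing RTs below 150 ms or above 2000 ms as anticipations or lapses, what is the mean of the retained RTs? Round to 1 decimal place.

620.8 ms

Excluded: 2143
Retained (n=12): Σ = 7450
Mean = 7450/12 = 620.8333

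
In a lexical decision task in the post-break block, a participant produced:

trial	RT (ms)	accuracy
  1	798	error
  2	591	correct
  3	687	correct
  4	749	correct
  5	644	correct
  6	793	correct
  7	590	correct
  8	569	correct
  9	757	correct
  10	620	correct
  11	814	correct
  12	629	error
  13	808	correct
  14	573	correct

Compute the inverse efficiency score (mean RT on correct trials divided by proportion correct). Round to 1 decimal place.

796.7 ms

Correct trials (n=12): 591, 687, 749, 644, 793, 590, 569, 757, 620, 814, 808, 573
Mean correct RT = 8195/12 = 682.9167 ms
Proportion correct = 12/14
IES = 682.9167 / (12/14) = 796.736 ms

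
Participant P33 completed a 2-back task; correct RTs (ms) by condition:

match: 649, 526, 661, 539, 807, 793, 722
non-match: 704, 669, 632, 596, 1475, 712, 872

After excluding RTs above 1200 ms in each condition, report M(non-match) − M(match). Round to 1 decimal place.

non-match: exclude 1475
M(match) = 4697/7 = 671.000
M(non-match) = 4185/6 = 697.500
Difference = 697.500 − 671.000 = 26.500 ms

26.5 ms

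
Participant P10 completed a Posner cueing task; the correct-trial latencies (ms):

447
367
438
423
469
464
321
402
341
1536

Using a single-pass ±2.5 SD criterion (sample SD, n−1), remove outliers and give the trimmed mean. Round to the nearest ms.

n = 10, ΣRT = 5208, M = 520.800
Σ(x−M)² = 1168423.60; s = √(1168423.60/9) = 360.312
Cutoffs: 520.800 ± 2.5·360.312 → [-380.0, 1421.6]
Outside: 1536 → excluded.
Retained (n=9): Σ = 3672, mean = 3672/9 = 408.000

408 ms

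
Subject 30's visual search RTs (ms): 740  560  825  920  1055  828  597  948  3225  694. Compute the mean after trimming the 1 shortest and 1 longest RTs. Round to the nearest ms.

826 ms

Sorted: 560, 597, 694, 740, 825, 828, 920, 948, 1055, 3225
Drop lowest 1 (560) and highest 1 (3225)
Remaining (n=8): Σ = 6607, mean = 6607/8 = 825.875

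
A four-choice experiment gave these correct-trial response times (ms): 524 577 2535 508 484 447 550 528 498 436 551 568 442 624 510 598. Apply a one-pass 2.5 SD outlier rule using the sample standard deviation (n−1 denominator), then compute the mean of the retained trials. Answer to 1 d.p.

n = 16, ΣRT = 10380, M = 648.750
Σ(x−M)² = 3839887.00; s = √(3839887.00/15) = 505.957
Cutoffs: 648.750 ± 2.5·505.957 → [-616.1, 1913.6]
Outside: 2535 → excluded.
Retained (n=15): Σ = 7845, mean = 7845/15 = 523.000

523.0 ms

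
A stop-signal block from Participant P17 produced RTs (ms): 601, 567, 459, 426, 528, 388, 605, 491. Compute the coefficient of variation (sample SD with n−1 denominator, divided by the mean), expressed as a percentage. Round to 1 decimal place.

n = 8, Σ = 4065, M = 508.1250
Σ(x−M)² = 45752.875; s = √(45752.875/7) = 80.8463
CV = 80.8463 / 508.1250 = 0.15911 = 15.911%

15.9%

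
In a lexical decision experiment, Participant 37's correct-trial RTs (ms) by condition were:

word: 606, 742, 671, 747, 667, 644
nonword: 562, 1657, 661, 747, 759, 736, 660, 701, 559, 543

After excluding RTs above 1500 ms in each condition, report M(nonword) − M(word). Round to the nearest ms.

nonword: exclude 1657
M(word) = 4077/6 = 679.500
M(nonword) = 5928/9 = 658.667
Difference = 658.667 − 679.500 = -20.833 ms

-21 ms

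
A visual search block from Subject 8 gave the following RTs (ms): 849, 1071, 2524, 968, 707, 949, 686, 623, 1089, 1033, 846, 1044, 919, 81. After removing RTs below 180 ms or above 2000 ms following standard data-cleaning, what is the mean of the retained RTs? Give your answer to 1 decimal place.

898.7 ms

Excluded: 81, 2524
Retained (n=12): Σ = 10784
Mean = 10784/12 = 898.6667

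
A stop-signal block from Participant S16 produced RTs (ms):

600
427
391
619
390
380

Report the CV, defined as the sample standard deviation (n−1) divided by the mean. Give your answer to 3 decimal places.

n = 6, Σ = 2807, M = 467.8333
Σ(x−M)² = 61662.833; s = √(61662.833/5) = 111.0521
CV = 111.0521 / 467.8333 = 0.23738

0.237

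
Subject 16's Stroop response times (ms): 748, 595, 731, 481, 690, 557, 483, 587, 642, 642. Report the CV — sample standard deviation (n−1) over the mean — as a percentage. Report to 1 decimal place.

15.1%

n = 10, Σ = 6156, M = 615.6000
Σ(x−M)² = 78152.400; s = √(78152.400/9) = 93.1858
CV = 93.1858 / 615.6000 = 0.15137 = 15.137%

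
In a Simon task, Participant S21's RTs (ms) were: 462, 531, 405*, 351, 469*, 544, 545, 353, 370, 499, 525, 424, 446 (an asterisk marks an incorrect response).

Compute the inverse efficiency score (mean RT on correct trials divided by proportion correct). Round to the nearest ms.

Correct trials (n=11): 462, 531, 351, 544, 545, 353, 370, 499, 525, 424, 446
Mean correct RT = 5050/11 = 459.0909 ms
Proportion correct = 11/13
IES = 459.0909 / (11/13) = 542.562 ms

543 ms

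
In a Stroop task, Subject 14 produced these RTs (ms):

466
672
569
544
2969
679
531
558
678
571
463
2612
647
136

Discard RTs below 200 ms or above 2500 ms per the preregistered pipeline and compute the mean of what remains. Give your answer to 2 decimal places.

Excluded: 136, 2612, 2969
Retained (n=11): Σ = 6378
Mean = 6378/11 = 579.8182

579.82 ms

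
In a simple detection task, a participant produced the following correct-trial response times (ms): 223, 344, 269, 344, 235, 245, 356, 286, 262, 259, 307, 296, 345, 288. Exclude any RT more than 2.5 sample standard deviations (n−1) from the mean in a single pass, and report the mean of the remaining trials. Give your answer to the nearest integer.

n = 14, ΣRT = 4059, M = 289.929
Σ(x−M)² = 25282.93; s = √(25282.93/13) = 44.100
Cutoffs: 289.929 ± 2.5·44.100 → [179.7, 400.2]
No RTs fall outside the cutoffs; all 14 retained. Mean = 4059/14 = 289.929

290 ms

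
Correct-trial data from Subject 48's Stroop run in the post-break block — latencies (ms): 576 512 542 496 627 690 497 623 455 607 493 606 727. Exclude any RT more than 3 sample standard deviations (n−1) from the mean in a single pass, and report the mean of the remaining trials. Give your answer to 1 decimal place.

n = 13, ΣRT = 7451, M = 573.154
Σ(x−M)² = 81785.69; s = √(81785.69/12) = 82.556
Cutoffs: 573.154 ± 3·82.556 → [325.5, 820.8]
No RTs fall outside the cutoffs; all 13 retained. Mean = 7451/13 = 573.154

573.2 ms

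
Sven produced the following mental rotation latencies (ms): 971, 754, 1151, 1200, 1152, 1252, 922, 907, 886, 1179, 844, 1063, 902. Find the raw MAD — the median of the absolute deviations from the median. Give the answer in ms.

Sorted: 754, 844, 886, 902, 907, 922, 971, 1063, 1151, 1152, 1179, 1200, 1252 → median = 971
|x − 971|: 0, 217, 180, 229, 181, 281, 49, 64, 85, 208, 127, 92, 69
Sorted deviations: 0, 49, 64, 69, 85, 92, 127, 180, 181, 208, 217, 229, 281 → MAD = 127

127 ms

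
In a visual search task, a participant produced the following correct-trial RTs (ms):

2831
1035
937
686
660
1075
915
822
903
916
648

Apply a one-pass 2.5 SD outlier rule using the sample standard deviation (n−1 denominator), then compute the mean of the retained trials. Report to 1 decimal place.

n = 11, ΣRT = 11428, M = 1038.909
Σ(x−M)² = 3740200.91; s = √(3740200.91/10) = 611.572
Cutoffs: 1038.909 ± 2.5·611.572 → [-490.0, 2567.8]
Outside: 2831 → excluded.
Retained (n=10): Σ = 8597, mean = 8597/10 = 859.700

859.7 ms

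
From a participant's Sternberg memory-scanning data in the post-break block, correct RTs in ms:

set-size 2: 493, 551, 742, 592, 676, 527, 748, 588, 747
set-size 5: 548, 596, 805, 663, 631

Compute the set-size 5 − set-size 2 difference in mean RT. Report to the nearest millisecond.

19 ms

M(set-size 2) = 5664/9 = 629.333
M(set-size 5) = 3243/5 = 648.600
Difference = 648.600 − 629.333 = 19.267 ms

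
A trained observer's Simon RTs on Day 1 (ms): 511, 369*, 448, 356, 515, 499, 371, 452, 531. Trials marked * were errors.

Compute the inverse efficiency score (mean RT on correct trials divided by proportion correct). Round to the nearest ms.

518 ms

Correct trials (n=8): 511, 448, 356, 515, 499, 371, 452, 531
Mean correct RT = 3683/8 = 460.3750 ms
Proportion correct = 8/9
IES = 460.3750 / (8/9) = 517.922 ms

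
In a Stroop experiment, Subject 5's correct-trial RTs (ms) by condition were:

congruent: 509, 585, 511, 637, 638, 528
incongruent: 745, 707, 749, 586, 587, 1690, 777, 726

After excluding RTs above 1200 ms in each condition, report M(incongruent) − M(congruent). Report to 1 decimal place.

incongruent: exclude 1690
M(congruent) = 3408/6 = 568.000
M(incongruent) = 4877/7 = 696.714
Difference = 696.714 − 568.000 = 128.714 ms

128.7 ms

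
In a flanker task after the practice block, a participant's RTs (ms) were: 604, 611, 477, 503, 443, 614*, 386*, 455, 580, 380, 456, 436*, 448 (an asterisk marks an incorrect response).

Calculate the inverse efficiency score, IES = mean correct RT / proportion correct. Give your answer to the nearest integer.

644 ms

Correct trials (n=10): 604, 611, 477, 503, 443, 455, 580, 380, 456, 448
Mean correct RT = 4957/10 = 495.7000 ms
Proportion correct = 10/13
IES = 495.7000 / (10/13) = 644.410 ms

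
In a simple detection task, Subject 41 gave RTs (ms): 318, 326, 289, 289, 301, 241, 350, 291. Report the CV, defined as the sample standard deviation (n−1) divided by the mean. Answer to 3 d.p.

n = 8, Σ = 2405, M = 300.6250
Σ(x−M)² = 7301.875; s = √(7301.875/7) = 32.2974
CV = 32.2974 / 300.6250 = 0.10743

0.107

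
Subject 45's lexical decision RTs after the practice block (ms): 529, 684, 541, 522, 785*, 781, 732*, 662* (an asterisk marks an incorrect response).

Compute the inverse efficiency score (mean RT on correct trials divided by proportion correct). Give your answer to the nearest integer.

978 ms

Correct trials (n=5): 529, 684, 541, 522, 781
Mean correct RT = 3057/5 = 611.4000 ms
Proportion correct = 5/8
IES = 611.4000 / (5/8) = 978.240 ms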